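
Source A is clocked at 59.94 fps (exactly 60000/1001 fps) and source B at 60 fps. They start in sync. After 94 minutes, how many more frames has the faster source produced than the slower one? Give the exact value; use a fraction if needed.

94 min = 5640 s.
A emits 60000/1001 × 5640 = 338400000/1001 frames; B emits 60 × 5640 = 338400.
Difference = 338400/1001 frames (≈ 338.0619); B is ahead of A.

338400/1001 frames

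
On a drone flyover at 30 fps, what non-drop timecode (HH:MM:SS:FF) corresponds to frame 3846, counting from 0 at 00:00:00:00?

3846 ÷ 30 = 128 full seconds, remainder 6 frames.
128 s = 0 h 2 min 8 s.
Timecode: 00:02:08:06.

00:02:08:06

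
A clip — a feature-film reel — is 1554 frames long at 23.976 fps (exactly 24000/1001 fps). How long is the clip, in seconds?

64.81475 seconds

Running time = 1554 / (24000/1001) = 64.81475 s.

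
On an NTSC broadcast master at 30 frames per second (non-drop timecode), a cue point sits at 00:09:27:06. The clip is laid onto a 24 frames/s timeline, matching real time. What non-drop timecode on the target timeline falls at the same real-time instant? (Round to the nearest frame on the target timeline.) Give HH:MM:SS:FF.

Source frame index: (0×3600 + 9×60 + 27) × 30 + 6 = 17016.
Real time: 17016 / (30) = 2836/5 s.
Target frame: (2836/5) × (24) = 68064/5 ≈ 13612.800 → 13613.
At 24 labels/s: frame 13613 → 00:09:27:05.

00:09:27:05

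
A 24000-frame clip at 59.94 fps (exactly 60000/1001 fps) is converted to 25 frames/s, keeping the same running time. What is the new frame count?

10010 frames

Target frames = source frames × (target rate / source rate) = 24000 × (25)/(60000/1001) = 24000 × 1001/2400 = 10010.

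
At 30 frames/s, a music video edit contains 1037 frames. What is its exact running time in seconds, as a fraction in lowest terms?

Running time = 1037 ÷ (30) = 1037 × 1/30 = 1037/30 s.

1037/30 seconds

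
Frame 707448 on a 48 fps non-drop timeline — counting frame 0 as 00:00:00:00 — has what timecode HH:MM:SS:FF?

707448 ÷ 48 = 14738 full seconds, remainder 24 frames.
14738 s = 4 h 5 min 38 s.
Timecode: 04:05:38:24.

04:05:38:24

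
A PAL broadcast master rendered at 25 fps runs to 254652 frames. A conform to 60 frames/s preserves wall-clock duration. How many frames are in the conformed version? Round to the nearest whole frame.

Frames at target rate = 254652 × (60) / (25) = 3055824/5 ≈ 611164.800.
Nearest whole frame: 611165.

611165 frames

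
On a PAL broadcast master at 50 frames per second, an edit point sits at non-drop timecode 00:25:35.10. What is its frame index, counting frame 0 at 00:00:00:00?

frame 76760

Total seconds to the label: (0 × 3600 + 25 × 60 + 35) = 1535.
Frame index = 1535 × 50 + 10 = 76760.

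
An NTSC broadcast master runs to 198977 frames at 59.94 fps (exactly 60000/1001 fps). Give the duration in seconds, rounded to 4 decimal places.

3319.5996 seconds

Running time = 198977 × 1001/60000 = 199175977/60000 s ≈ 3319.5996 s.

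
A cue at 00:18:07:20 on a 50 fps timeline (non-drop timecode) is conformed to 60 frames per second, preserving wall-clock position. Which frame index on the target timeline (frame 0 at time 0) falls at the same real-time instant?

Source frame index: (0×3600 + 18×60 + 7) × 50 + 20 = 54370.
Real time: 54370 / (50) = 5437/5 s.
Target frame: (5437/5) × (60) = 65244.

frame 65244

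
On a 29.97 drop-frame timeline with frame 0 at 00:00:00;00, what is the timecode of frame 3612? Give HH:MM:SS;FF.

00:02:00;16

Each 10-minute DF block holds 10 × 60 × 30 − 9 × 2 = 17982 frames. 3612 ÷ 17982 → 0 full blocks, remainder 3612.
Within the partial block the first minute is 1800 frames and each further minute 1798, so 2 further minute boundaries passed. Total skipped labels = 18 × 0 + 2 × 2 = 4.
Non-drop label index = 3612 + 4 = 3616; at 30 labels/s that is 00:02:00:16, i.e. DF 00:02:00;16.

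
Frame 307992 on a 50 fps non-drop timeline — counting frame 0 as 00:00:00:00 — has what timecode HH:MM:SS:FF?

307992 ÷ 50 = 6159 full seconds, remainder 42 frames.
6159 s = 1 h 42 min 39 s.
Timecode: 01:42:39:42.

01:42:39:42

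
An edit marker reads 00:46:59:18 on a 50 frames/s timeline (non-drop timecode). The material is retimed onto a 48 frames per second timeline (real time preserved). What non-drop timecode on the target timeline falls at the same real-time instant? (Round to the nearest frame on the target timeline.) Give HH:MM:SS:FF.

Source frame index: (0×3600 + 46×60 + 59) × 50 + 18 = 140968.
Real time: 140968 / (50) = 70484/25 s.
Target frame: (70484/25) × (48) = 3383232/25 ≈ 135329.280 → 135329.
At 48 labels/s: frame 135329 → 00:46:59:17.

00:46:59:17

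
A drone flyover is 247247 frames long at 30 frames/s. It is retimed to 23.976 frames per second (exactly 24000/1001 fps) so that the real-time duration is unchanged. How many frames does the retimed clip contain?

Target frames = source frames × (target rate / source rate) = 247247 × (24000/1001)/(30) = 247247 × 800/1001 = 197600.

197600 frames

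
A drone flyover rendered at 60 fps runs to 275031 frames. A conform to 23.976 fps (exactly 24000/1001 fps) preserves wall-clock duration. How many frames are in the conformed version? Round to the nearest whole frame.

Frames at target rate = 275031 × (24000/1001) / (60) = 110012400/1001 ≈ 109902.498.
Nearest whole frame: 109902.

109902 frames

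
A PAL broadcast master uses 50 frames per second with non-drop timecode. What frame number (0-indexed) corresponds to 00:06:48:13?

20413

Total seconds to the label: (0 × 3600 + 6 × 60 + 48) = 408.
Frame index = 408 × 50 + 13 = 20413.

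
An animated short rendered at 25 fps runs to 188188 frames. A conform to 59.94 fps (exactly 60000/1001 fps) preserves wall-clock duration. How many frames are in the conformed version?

451200 frames

Target frames = source frames × (target rate / source rate) = 188188 × (60000/1001)/(25) = 188188 × 2400/1001 = 451200.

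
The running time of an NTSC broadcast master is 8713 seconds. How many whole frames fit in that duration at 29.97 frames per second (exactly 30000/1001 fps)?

261128 frames

Frames = 8713 × 30000/1001 = 261390000/1001 ≈ 261128.8711.
Complete frames: 261128.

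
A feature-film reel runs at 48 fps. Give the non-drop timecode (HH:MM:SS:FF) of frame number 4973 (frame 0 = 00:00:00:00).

4973 ÷ 48 = 103 full seconds, remainder 29 frames.
103 s = 0 h 1 min 43 s.
Timecode: 00:01:43:29.

00:01:43:29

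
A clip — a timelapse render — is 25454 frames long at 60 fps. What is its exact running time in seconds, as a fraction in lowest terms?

Running time = 25454 ÷ (60) = 25454 × 1/60 = 12727/30 s.

12727/30 seconds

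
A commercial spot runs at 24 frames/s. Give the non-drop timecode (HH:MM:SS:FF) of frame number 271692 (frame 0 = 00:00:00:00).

271692 ÷ 24 = 11320 full seconds, remainder 12 frames.
11320 s = 3 h 8 min 40 s.
Timecode: 03:08:40:12.

03:08:40:12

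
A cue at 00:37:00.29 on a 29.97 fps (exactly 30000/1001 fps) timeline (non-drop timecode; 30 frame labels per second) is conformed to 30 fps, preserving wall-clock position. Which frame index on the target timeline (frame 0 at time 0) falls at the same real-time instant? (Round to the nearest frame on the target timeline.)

Source frame index: (0×3600 + 37×60 + 0) × 30 + 29 = 66629.
Real time: 66629 / (30000/1001) = 66695629/30000 s.
Target frame: (66695629/30000) × (30) = 66695629/1000 ≈ 66695.629 → 66696.

frame 66696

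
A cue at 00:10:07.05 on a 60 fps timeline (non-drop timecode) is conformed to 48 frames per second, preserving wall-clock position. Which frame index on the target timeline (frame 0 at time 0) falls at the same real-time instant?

frame 29140

Source frame index: (0×3600 + 10×60 + 7) × 60 + 5 = 36425.
Real time: 36425 / (60) = 7285/12 s.
Target frame: (7285/12) × (48) = 29140.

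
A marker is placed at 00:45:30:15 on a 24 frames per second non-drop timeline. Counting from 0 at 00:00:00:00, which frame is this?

frame 65535

Total seconds to the label: (0 × 3600 + 45 × 60 + 30) = 2730.
Frame index = 2730 × 24 + 15 = 65535.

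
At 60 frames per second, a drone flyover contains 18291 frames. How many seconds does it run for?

304.85 seconds

Running time = 18291 / (60) = 304.85 s.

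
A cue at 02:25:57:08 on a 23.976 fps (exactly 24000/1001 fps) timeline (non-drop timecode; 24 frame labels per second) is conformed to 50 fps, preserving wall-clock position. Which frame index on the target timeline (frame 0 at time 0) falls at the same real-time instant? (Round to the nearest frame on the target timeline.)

Source frame index: (2×3600 + 25×60 + 57) × 24 + 8 = 210176.
Real time: 210176 / (24000/1001) = 3287284/375 s.
Target frame: (3287284/375) × (50) = 6574568/15 ≈ 438304.533 → 438305.

frame 438305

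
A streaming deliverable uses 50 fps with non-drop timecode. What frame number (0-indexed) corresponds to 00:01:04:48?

frame 3248

Total seconds to the label: (0 × 3600 + 1 × 60 + 4) = 64.
Frame index = 64 × 50 + 48 = 3248.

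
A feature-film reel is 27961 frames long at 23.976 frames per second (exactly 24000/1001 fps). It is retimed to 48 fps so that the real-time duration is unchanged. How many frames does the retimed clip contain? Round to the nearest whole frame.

55978 frames

Frames at target rate = 27961 × (48) / (24000/1001) = 27988961/500 ≈ 55977.922.
Nearest whole frame: 55978.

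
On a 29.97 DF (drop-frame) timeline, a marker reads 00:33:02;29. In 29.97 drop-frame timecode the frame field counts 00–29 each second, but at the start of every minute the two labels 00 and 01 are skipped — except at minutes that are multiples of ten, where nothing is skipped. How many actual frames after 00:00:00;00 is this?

Complete 10-minute blocks: 3, each 17982 frames → 53946.
Remaining 3 whole minutes in the current block: 1800 + 2 × 1798 = 5396 frames.
Within the current minute: 2 × 30 + 29 − 2 = 87 (labels ;00/;01 skipped at this minute). Total = 53946 + 5396 + 87 = 59429.

59429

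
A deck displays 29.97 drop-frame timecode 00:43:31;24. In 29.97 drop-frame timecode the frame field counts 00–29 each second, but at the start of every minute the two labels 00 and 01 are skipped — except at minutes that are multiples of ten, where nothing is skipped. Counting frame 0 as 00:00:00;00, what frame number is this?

78276

As if non-drop at 30 labels/s: (0 × 3600 + 43 × 60 + 31) × 30 + 24 = 78354.
Minute boundaries passed: 43; those not divisible by 10: 43 − 4 = 39; dropped labels = 2 × 39 = 78.
Actual frame index = 78354 − 78 = 78276.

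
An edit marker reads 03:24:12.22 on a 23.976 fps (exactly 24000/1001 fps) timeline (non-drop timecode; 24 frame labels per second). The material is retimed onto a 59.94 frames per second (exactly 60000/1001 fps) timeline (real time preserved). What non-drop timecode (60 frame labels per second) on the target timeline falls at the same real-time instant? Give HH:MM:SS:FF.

03:24:12:55

Source frame index: (3×3600 + 24×60 + 12) × 24 + 22 = 294070.
Real time: 294070 / (24000/1001) = 29436407/2400 s.
Target frame: (29436407/2400) × (60000/1001) = 735175.
At 60 labels/s: frame 735175 → 03:24:12:55.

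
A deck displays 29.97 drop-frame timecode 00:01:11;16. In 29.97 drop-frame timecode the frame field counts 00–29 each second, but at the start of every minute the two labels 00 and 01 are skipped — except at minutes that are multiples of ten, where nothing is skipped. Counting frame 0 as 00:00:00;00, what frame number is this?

2144

Complete 10-minute blocks: 0, each 17982 frames → 0.
Remaining 1 whole minute in the current block: 1800 + 0 × 1798 = 1800 frames.
Within the current minute: 11 × 30 + 16 − 2 = 344 (labels ;00/;01 skipped at this minute). Total = 0 + 1800 + 344 = 2144.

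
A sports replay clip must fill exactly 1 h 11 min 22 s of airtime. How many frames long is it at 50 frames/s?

214100 frames

1 h 11 min 22 s = 4282 s.
Frames = 4282 × 50 = 214100.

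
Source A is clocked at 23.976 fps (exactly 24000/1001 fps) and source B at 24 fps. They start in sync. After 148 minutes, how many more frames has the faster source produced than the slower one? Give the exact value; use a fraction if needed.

148 min = 8880 s.
A emits 24000/1001 × 8880 = 213120000/1001 frames; B emits 24 × 8880 = 213120.
Difference = 213120/1001 frames (≈ 212.9071); B is ahead of A.

213120/1001 frames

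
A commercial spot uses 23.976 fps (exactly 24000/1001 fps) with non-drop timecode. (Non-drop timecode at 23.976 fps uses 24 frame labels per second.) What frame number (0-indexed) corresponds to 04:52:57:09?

Total seconds to the label: (4 × 3600 + 52 × 60 + 57) = 17577.
Frame index = 17577 × 24 + 9 = 421857.

421857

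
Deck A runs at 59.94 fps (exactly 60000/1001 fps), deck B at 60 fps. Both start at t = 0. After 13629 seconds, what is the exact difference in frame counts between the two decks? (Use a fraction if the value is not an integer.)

10620/13 frames

A emits 60000/1001 × 13629 = 10620000/13 frames; B emits 60 × 13629 = 817740.
Difference = 10620/13 frames (≈ 816.9231); B is ahead of A.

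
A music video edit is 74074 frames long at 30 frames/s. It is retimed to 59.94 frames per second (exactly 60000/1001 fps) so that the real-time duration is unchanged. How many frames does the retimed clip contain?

148000 frames

Target frames = source frames × (target rate / source rate) = 74074 × (60000/1001)/(30) = 74074 × 2000/1001 = 148000.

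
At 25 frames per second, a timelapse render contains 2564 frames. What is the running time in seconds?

102.56 seconds

Running time = 2564 / (25) = 102.56 s.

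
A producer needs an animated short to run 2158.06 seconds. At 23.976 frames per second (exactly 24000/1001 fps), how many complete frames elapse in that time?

51741 frames

Frames = 2158.06 × 24000/1001 = 51793440/1001 ≈ 51741.6983.
Complete frames: 51741.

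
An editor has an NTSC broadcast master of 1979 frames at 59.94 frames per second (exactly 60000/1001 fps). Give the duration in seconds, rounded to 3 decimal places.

Running time = 1979 × 1001/60000 = 1980979/60000 s ≈ 33.016 s.

33.016 seconds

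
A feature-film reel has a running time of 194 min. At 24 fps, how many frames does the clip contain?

194 min = 11640 s.
Frames = 11640 × 24 = 279360.

279360 frames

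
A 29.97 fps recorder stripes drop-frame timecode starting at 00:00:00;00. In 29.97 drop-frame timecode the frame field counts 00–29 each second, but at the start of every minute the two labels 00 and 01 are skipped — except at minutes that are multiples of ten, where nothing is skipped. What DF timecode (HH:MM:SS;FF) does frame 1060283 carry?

Ten DF minutes hold 17982 frames, so frame 1060283 lies in block 58 (frames 1042956–1060937) with 17327 frames into that block.
The block's first minute is 1800 frames and the rest 1798 each; 17327 frames reaches minute 9, so 58 × 18 + 9 × 2 = 1062 labels have been skipped so far.
Adding those back, label number 1060283 + 1062 = 1061345 at 30 labels/s is 35378 s + 5 f = 9 h 49 min 38 s frame 5, i.e. 09:49:38;05.

09:49:38;05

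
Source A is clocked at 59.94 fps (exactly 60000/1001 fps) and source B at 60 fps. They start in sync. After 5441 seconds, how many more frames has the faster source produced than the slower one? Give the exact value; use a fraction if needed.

A emits 60000/1001 × 5441 = 326460000/1001 frames; B emits 60 × 5441 = 326460.
Difference = 326460/1001 frames (≈ 326.1339); B is ahead of A.

326460/1001 frames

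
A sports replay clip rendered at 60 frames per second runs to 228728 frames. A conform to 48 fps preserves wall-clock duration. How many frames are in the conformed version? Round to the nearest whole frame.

182982 frames

Frames at target rate = 228728 × (48) / (60) = 914912/5 ≈ 182982.400.
Nearest whole frame: 182982.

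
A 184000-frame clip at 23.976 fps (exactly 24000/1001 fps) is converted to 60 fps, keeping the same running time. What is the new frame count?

460460 frames

Target frames = source frames × (target rate / source rate) = 184000 × (60)/(24000/1001) = 184000 × 1001/400 = 460460.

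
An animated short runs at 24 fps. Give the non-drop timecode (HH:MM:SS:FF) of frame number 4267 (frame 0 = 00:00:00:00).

00:02:57:19

4267 ÷ 24 = 177 full seconds, remainder 19 frames.
177 s = 0 h 2 min 57 s.
Timecode: 00:02:57:19.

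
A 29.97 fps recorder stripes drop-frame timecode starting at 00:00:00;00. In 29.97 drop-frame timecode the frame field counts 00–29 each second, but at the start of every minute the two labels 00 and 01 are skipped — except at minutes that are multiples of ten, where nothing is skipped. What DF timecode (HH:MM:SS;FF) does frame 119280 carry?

01:06:20;00

Ten DF minutes hold 17982 frames, so frame 119280 lies in block 6 (frames 107892–125873) with 11388 frames into that block.
The block's first minute is 1800 frames and the rest 1798 each; 11388 frames reaches minute 6, so 6 × 18 + 6 × 2 = 120 labels have been skipped so far.
Adding those back, label number 119280 + 120 = 119400 at 30 labels/s is 3980 s + 0 f = 1 h 6 min 20 s frame 0, i.e. 01:06:20;00.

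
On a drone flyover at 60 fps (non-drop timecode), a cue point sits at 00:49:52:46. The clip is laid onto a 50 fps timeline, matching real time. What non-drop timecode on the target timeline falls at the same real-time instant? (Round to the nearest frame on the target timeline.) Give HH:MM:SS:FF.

Source frame index: (0×3600 + 49×60 + 52) × 60 + 46 = 179566.
Real time: 179566 / (60) = 89783/30 s.
Target frame: (89783/30) × (50) = 448915/3 ≈ 149638.333 → 149638.
At 50 labels/s: frame 149638 → 00:49:52:38.

00:49:52:38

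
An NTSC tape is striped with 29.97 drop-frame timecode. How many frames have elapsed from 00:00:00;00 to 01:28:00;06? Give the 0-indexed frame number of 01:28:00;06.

158246

Complete 10-minute blocks: 8, each 17982 frames → 143856.
Remaining 8 whole minutes in the current block: 1800 + 7 × 1798 = 14386 frames.
Within the current minute: 0 × 30 + 6 − 2 = 4 (labels ;00/;01 skipped at this minute). Total = 143856 + 14386 + 4 = 158246.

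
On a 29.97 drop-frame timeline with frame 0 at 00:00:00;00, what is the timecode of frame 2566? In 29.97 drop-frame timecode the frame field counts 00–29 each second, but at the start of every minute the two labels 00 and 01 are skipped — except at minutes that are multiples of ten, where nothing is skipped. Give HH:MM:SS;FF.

00:01:25;18

Each 10-minute DF block holds 10 × 60 × 30 − 9 × 2 = 17982 frames. 2566 ÷ 17982 → 0 full blocks, remainder 2566.
Within the partial block the first minute is 1800 frames and each further minute 1798, so 1 further minute boundary passed. Total skipped labels = 18 × 0 + 2 × 1 = 2.
Non-drop label index = 2566 + 2 = 2568; at 30 labels/s that is 00:01:25:18, i.e. DF 00:01:25;18.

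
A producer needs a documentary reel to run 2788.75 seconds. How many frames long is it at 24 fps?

Frames = 2788.75 × 24 = 66930.

66930 frames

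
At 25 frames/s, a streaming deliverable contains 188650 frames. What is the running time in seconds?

Running time = 188650 / (25) = 7546 s.

7546 seconds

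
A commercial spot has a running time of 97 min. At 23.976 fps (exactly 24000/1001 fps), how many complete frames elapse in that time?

139540 frames

97 min = 5820 s.
Frames = 5820 × 24000/1001 = 139680000/1001 ≈ 139540.4595.
Complete frames: 139540.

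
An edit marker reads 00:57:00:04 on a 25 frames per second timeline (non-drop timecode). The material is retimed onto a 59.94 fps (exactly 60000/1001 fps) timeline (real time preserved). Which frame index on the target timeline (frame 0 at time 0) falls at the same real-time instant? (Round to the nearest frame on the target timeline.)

frame 205005

Source frame index: (0×3600 + 57×60 + 0) × 25 + 4 = 85504.
Real time: 85504 / (25) = 85504/25 s.
Target frame: (85504/25) × (60000/1001) = 205209600/1001 ≈ 205004.595 → 205005.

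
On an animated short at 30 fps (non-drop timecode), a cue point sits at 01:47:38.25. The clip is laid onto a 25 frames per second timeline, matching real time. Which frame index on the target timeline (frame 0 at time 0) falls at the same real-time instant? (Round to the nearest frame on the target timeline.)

Source frame index: (1×3600 + 47×60 + 38) × 30 + 25 = 193765.
Real time: 193765 / (30) = 38753/6 s.
Target frame: (38753/6) × (25) = 968825/6 ≈ 161470.833 → 161471.

frame 161471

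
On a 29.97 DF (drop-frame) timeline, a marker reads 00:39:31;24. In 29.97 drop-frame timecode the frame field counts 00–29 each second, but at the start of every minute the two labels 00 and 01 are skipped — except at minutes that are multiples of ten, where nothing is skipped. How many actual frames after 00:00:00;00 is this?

71082

Complete 10-minute blocks: 3, each 17982 frames → 53946.
Remaining 9 whole minutes in the current block: 1800 + 8 × 1798 = 16184 frames.
Within the current minute: 31 × 30 + 24 − 2 = 952 (labels ;00/;01 skipped at this minute). Total = 53946 + 16184 + 952 = 71082.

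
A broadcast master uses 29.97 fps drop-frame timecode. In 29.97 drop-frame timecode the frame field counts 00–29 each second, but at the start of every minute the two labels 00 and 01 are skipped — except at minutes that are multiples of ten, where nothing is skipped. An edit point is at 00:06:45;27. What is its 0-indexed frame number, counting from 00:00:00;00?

As if non-drop at 30 labels/s: (0 × 3600 + 6 × 60 + 45) × 30 + 27 = 12177.
Minute boundaries passed: 6; those not divisible by 10: 6 − 0 = 6; dropped labels = 2 × 6 = 12.
Actual frame index = 12177 − 12 = 12165.

12165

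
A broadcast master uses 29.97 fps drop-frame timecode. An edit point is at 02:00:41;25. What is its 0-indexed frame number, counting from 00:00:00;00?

217039

Complete 10-minute blocks: 12, each 17982 frames → 215784.
Remaining 0 whole minutes in the current block: 0 frames.
Within the current minute: 41 × 30 + 25 = 1255. Total = 215784 + 0 + 1255 = 217039.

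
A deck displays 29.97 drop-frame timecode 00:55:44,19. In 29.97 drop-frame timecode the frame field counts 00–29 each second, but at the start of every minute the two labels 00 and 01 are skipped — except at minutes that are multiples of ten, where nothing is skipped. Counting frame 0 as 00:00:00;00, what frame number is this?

As if non-drop at 30 labels/s: (0 × 3600 + 55 × 60 + 44) × 30 + 19 = 100339.
Minute boundaries passed: 55; those not divisible by 10: 55 − 5 = 50; dropped labels = 2 × 50 = 100.
Actual frame index = 100339 − 100 = 100239.

100239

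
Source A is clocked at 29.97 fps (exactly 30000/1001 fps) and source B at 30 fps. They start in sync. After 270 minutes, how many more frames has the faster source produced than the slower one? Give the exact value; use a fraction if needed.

486000/1001 frames

270 min = 16200 s.
A emits 30000/1001 × 16200 = 486000000/1001 frames; B emits 30 × 16200 = 486000.
Difference = 486000/1001 frames (≈ 485.5145); B is ahead of A.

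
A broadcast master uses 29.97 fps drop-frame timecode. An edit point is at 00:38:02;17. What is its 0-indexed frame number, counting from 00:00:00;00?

68407

As if non-drop at 30 labels/s: (0 × 3600 + 38 × 60 + 2) × 30 + 17 = 68477.
Minute boundaries passed: 38; those not divisible by 10: 38 − 3 = 35; dropped labels = 2 × 35 = 70.
Actual frame index = 68477 − 70 = 68407.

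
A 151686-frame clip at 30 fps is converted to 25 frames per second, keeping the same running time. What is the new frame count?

Target frames = source frames × (target rate / source rate) = 151686 × (25)/(30) = 151686 × 5/6 = 126405.

126405 frames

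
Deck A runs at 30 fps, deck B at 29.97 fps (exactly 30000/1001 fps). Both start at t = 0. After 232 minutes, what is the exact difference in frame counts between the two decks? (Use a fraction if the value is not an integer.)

232 min = 13920 s.
A emits 30 × 13920 = 417600 frames; B emits 30000/1001 × 13920 = 417600000/1001.
Difference = 417600/1001 frames (≈ 417.1828); B is behind A.

417600/1001 frames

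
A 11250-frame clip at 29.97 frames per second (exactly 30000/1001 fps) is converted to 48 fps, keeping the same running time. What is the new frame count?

18018 frames

Target frames = source frames × (target rate / source rate) = 11250 × (48)/(30000/1001) = 11250 × 1001/625 = 18018.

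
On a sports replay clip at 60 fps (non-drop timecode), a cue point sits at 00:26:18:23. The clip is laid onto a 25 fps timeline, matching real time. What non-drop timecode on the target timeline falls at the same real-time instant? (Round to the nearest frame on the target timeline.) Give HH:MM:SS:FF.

00:26:18:10

Source frame index: (0×3600 + 26×60 + 18) × 60 + 23 = 94703.
Real time: 94703 / (60) = 94703/60 s.
Target frame: (94703/60) × (25) = 473515/12 ≈ 39459.583 → 39460.
At 25 labels/s: frame 39460 → 00:26:18:10.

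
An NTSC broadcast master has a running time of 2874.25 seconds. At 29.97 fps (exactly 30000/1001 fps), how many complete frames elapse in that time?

86141 frames

Frames = 2874.25 × 30000/1001 = 86227500/1001 ≈ 86141.3586.
Complete frames: 86141.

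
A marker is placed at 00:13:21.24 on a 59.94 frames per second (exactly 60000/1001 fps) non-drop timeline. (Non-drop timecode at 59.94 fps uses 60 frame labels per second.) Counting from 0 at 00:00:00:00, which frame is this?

frame 48084

Total seconds to the label: (0 × 3600 + 13 × 60 + 21) = 801.
Frame index = 801 × 60 + 24 = 48084.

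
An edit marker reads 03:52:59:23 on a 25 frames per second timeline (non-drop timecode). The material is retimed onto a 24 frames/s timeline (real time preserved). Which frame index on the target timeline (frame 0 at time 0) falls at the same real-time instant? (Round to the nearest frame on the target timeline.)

frame 335518

Source frame index: (3×3600 + 52×60 + 59) × 25 + 23 = 349498.
Real time: 349498 / (25) = 349498/25 s.
Target frame: (349498/25) × (24) = 8387952/25 ≈ 335518.080 → 335518.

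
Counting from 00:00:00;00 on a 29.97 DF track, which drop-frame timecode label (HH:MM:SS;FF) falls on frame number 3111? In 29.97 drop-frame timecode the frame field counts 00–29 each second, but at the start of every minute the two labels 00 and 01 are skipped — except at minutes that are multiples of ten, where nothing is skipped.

00:01:43;23

Ten DF minutes hold 17982 frames, so frame 3111 lies in block 0 (frames 0–17981) with 3111 frames into that block.
The block's first minute is 1800 frames and the rest 1798 each; 3111 frames reaches minute 1, so 0 × 18 + 1 × 2 = 2 labels have been skipped so far.
Adding those back, label number 3111 + 2 = 3113 at 30 labels/s is 103 s + 23 f = 0 h 1 min 43 s frame 23, i.e. 00:01:43;23.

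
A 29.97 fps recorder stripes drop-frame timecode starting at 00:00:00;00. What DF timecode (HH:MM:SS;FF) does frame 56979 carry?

00:31:41;05

Each 10-minute DF block holds 10 × 60 × 30 − 9 × 2 = 17982 frames. 56979 ÷ 17982 → 3 full blocks, remainder 3033.
Within the partial block the first minute is 1800 frames and each further minute 1798, so 1 further minute boundary passed. Total skipped labels = 18 × 3 + 2 × 1 = 56.
Non-drop label index = 56979 + 56 = 57035; at 30 labels/s that is 00:31:41:05, i.e. DF 00:31:41;05.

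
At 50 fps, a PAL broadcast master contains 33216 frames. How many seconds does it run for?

Running time = 33216 / (50) = 664.32 s.

664.32 seconds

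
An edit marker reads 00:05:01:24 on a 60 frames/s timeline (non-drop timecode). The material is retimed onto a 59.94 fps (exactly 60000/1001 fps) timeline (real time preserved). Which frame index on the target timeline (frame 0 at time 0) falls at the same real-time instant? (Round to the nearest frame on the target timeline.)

frame 18066

Source frame index: (0×3600 + 5×60 + 1) × 60 + 24 = 18084.
Real time: 18084 / (60) = 1507/5 s.
Target frame: (1507/5) × (60000/1001) = 1644000/91 ≈ 18065.934 → 18066.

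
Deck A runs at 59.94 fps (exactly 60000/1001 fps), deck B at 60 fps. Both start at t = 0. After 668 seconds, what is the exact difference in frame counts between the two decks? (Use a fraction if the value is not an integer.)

A emits 60000/1001 × 668 = 40080000/1001 frames; B emits 60 × 668 = 40080.
Difference = 40080/1001 frames (≈ 40.0400); B is ahead of A.

40080/1001 frames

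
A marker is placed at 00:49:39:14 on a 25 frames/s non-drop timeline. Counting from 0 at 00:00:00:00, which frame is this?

Total seconds to the label: (0 × 3600 + 49 × 60 + 39) = 2979.
Frame index = 2979 × 25 + 14 = 74489.

frame 74489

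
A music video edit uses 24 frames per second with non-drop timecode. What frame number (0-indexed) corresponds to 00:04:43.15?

Total seconds to the label: (0 × 3600 + 4 × 60 + 43) = 283.
Frame index = 283 × 24 + 15 = 6807.

6807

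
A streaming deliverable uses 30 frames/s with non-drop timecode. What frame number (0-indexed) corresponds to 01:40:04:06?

Total seconds to the label: (1 × 3600 + 40 × 60 + 4) = 6004.
Frame index = 6004 × 30 + 6 = 180126.

frame 180126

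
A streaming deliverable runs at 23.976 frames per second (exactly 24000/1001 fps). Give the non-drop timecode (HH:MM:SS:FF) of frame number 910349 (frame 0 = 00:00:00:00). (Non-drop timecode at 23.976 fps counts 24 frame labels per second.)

910349 ÷ 24 = 37931 full seconds, remainder 5 frames.
37931 s = 10 h 32 min 11 s.
Timecode: 10:32:11:05.

10:32:11:05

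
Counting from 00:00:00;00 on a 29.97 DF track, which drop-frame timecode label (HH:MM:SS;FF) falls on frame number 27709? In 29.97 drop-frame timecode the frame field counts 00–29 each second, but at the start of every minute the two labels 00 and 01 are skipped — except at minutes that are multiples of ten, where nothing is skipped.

00:15:24;17

Ten DF minutes hold 17982 frames, so frame 27709 lies in block 1 (frames 17982–35963) with 9727 frames into that block.
The block's first minute is 1800 frames and the rest 1798 each; 9727 frames reaches minute 5, so 1 × 18 + 5 × 2 = 28 labels have been skipped so far.
Adding those back, label number 27709 + 28 = 27737 at 30 labels/s is 924 s + 17 f = 0 h 15 min 24 s frame 17, i.e. 00:15:24;17.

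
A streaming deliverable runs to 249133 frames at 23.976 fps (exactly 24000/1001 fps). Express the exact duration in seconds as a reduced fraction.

Running time = 249133 ÷ (24000/1001) = 249133 × 1001/24000 = 249382133/24000 s.

249382133/24000 seconds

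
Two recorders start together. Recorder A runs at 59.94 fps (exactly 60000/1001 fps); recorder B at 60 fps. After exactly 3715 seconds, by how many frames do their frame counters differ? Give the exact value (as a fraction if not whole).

222900/1001 frames

A emits 60000/1001 × 3715 = 222900000/1001 frames; B emits 60 × 3715 = 222900.
Difference = 222900/1001 frames (≈ 222.6773); B is ahead of A.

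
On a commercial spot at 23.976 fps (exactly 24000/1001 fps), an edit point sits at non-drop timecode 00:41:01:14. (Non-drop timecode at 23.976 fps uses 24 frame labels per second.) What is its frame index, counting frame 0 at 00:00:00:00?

Total seconds to the label: (0 × 3600 + 41 × 60 + 1) = 2461.
Frame index = 2461 × 24 + 14 = 59078.

59078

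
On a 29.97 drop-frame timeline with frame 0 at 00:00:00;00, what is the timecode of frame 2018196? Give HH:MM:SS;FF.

Ten DF minutes hold 17982 frames, so frame 2018196 lies in block 112 (frames 2013984–2031965) with 4212 frames into that block.
The block's first minute is 1800 frames and the rest 1798 each; 4212 frames reaches minute 2, so 112 × 18 + 2 × 2 = 2020 labels have been skipped so far.
Adding those back, label number 2018196 + 2020 = 2020216 at 30 labels/s is 67340 s + 16 f = 18 h 42 min 20 s frame 16, i.e. 18:42:20;16.

18:42:20;16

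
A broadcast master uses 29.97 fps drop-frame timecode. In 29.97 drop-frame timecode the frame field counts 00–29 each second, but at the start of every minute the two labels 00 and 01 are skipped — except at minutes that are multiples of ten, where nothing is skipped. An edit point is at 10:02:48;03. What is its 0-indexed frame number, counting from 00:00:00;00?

As if non-drop at 30 labels/s: (10 × 3600 + 2 × 60 + 48) × 30 + 3 = 1085043.
Minute boundaries passed: 602; those not divisible by 10: 602 − 60 = 542; dropped labels = 2 × 542 = 1084.
Actual frame index = 1085043 − 1084 = 1083959.

1083959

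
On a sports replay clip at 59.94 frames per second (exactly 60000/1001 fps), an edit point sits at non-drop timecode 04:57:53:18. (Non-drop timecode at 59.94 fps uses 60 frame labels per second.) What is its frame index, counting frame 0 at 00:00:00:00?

frame 1072398

Total seconds to the label: (4 × 3600 + 57 × 60 + 53) = 17873.
Frame index = 17873 × 60 + 18 = 1072398.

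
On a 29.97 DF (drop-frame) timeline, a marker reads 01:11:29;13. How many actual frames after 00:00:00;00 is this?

As if non-drop at 30 labels/s: (1 × 3600 + 11 × 60 + 29) × 30 + 13 = 128683.
Minute boundaries passed: 71; those not divisible by 10: 71 − 7 = 64; dropped labels = 2 × 64 = 128.
Actual frame index = 128683 − 128 = 128555.

128555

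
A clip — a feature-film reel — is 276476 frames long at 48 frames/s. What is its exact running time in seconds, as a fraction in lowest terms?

Running time = 276476 ÷ (48) = 276476 × 1/48 = 69119/12 s.

69119/12 seconds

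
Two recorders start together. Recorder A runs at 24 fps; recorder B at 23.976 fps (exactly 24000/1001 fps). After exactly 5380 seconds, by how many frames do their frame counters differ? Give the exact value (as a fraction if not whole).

A emits 24 × 5380 = 129120 frames; B emits 24000/1001 × 5380 = 129120000/1001.
Difference = 129120/1001 frames (≈ 128.9910); B is behind A.

129120/1001 frames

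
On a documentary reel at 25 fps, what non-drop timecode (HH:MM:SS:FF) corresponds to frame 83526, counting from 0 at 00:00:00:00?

00:55:41:01

83526 ÷ 25 = 3341 full seconds, remainder 1 frame.
3341 s = 0 h 55 min 41 s.
Timecode: 00:55:41:01.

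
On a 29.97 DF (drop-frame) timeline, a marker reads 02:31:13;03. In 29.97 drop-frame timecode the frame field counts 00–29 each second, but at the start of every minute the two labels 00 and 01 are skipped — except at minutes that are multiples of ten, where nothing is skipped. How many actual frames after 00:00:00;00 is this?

Complete 10-minute blocks: 15, each 17982 frames → 269730.
Remaining 1 whole minute in the current block: 1800 + 0 × 1798 = 1800 frames.
Within the current minute: 13 × 30 + 3 − 2 = 391 (labels ;00/;01 skipped at this minute). Total = 269730 + 1800 + 391 = 271921.

271921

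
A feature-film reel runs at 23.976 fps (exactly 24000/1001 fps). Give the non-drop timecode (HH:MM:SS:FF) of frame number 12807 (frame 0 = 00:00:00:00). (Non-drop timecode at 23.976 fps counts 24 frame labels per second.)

00:08:53:15

12807 ÷ 24 = 533 full seconds, remainder 15 frames.
533 s = 0 h 8 min 53 s.
Timecode: 00:08:53:15.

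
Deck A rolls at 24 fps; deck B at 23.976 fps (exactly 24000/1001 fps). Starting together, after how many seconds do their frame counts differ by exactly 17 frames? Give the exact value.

The gap grows by |24000/1001 − 24| = 24/1001 frames per second.
Time for a 17-frame gap: 17 ÷ (24/1001) = 17017/24 s.

17017/24 seconds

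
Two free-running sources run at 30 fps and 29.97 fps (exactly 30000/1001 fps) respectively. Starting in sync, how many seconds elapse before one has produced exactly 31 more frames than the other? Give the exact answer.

The gap grows by |30000/1001 − 30| = 30/1001 frames per second.
Time for a 31-frame gap: 31 ÷ (30/1001) = 31031/30 s.

31031/30 seconds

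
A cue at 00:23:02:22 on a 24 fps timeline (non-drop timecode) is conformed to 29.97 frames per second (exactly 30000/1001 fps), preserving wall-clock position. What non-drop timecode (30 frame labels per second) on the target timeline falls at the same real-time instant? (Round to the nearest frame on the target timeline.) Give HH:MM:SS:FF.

00:23:01:16

Source frame index: (0×3600 + 23×60 + 2) × 24 + 22 = 33190.
Real time: 33190 / (24) = 16595/12 s.
Target frame: (16595/12) × (30000/1001) = 41487500/1001 ≈ 41446.054 → 41446.
At 30 labels/s: frame 41446 → 00:23:01:16.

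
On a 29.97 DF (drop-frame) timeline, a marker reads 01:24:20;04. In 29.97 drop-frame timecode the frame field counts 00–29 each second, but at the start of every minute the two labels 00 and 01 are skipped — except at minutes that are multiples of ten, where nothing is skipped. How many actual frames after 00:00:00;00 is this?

151652

Complete 10-minute blocks: 8, each 17982 frames → 143856.
Remaining 4 whole minutes in the current block: 1800 + 3 × 1798 = 7194 frames.
Within the current minute: 20 × 30 + 4 − 2 = 602 (labels ;00/;01 skipped at this minute). Total = 143856 + 7194 + 602 = 151652.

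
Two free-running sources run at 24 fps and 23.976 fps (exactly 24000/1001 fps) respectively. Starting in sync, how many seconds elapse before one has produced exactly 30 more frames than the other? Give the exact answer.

1251.25 seconds

The gap grows by |24000/1001 − 24| = 24/1001 frames per second.
Time for a 30-frame gap: 30 ÷ (24/1001) = 1251.25 s.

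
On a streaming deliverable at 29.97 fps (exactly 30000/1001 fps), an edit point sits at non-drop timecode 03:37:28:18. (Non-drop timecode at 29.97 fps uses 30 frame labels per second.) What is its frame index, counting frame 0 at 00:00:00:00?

Total seconds to the label: (3 × 3600 + 37 × 60 + 28) = 13048.
Frame index = 13048 × 30 + 18 = 391458.

frame 391458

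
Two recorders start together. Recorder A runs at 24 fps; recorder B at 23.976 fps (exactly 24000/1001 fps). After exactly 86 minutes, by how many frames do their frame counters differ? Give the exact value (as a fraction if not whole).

86 min = 5160 s.
A emits 24 × 5160 = 123840 frames; B emits 24000/1001 × 5160 = 123840000/1001.
Difference = 123840/1001 frames (≈ 123.7163); B is behind A.

123840/1001 frames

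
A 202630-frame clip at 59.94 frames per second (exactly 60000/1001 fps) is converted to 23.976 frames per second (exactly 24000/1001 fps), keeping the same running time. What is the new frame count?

81052 frames

Target frames = source frames × (target rate / source rate) = 202630 × (24000/1001)/(60000/1001) = 202630 × 2/5 = 81052.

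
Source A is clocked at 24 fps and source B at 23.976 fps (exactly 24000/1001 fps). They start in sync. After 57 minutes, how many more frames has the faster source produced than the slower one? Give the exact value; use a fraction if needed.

82080/1001 frames

57 min = 3420 s.
A emits 24 × 3420 = 82080 frames; B emits 24000/1001 × 3420 = 82080000/1001.
Difference = 82080/1001 frames (≈ 81.9980); B is behind A.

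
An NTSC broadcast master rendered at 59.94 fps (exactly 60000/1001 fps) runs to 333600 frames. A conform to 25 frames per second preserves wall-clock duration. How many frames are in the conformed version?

Target frames = source frames × (target rate / source rate) = 333600 × (25)/(60000/1001) = 333600 × 1001/2400 = 139139.

139139 frames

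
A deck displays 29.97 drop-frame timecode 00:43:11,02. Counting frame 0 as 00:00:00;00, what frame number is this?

Complete 10-minute blocks: 4, each 17982 frames → 71928.
Remaining 3 whole minutes in the current block: 1800 + 2 × 1798 = 5396 frames.
Within the current minute: 11 × 30 + 2 − 2 = 330 (labels ;00/;01 skipped at this minute). Total = 71928 + 5396 + 330 = 77654.

77654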